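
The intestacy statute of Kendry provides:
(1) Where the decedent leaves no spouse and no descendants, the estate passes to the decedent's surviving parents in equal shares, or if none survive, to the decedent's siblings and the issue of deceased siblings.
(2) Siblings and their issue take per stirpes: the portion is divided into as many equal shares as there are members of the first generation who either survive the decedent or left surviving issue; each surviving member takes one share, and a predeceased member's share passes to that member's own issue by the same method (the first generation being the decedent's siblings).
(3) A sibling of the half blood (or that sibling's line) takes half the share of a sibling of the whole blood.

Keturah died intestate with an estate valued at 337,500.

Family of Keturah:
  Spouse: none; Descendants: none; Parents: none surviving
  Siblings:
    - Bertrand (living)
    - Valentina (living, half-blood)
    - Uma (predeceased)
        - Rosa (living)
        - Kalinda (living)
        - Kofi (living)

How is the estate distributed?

The entire 337,500 passes to the siblings and their issue.
Counting each half-blood sibling's line as half a unit, there are 5/2 units in 337,500, so one unit is 135,000. Whole-blood lines (Bertrand and Uma) take 135,000 each; half-blood lines (Valentina) take 67,500 each.
Uma's share (135,000) is divided into 3 shares of 45,000: Rosa, Kalinda, and Kofi each take 45,000.

Bertrand: 135,000; Valentina: 67,500; Rosa: 45,000; Kalinda: 45,000; Kofi: 45,000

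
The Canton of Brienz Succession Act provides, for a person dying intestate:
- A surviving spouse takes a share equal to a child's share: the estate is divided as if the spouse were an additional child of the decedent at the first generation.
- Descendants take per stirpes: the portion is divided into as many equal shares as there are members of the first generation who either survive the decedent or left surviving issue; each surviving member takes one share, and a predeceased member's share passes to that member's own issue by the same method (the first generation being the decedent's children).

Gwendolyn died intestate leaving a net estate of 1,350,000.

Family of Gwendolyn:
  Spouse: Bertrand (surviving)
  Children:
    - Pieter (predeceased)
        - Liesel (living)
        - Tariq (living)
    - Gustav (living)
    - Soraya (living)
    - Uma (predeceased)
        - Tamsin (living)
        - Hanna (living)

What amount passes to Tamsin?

The spouse counts as an additional share at the children's level, so there are 5 primary shares of 270,000. Bertrand takes one such share (270,000).
The children's combined portion (1,080,000) is divided into 4 shares of 270,000: Gustav and Soraya each take 270,000; Pieter's 270,000 share passes to Pieter's issue; Uma's 270,000 share passes to Uma's issue.
Pieter's share (270,000) is divided into 2 shares of 135,000: Liesel and Tariq each take 135,000.
Uma's share (270,000) is divided into 2 shares of 135,000: Tamsin and Hanna each take 135,000.

Tamsin receives 135,000.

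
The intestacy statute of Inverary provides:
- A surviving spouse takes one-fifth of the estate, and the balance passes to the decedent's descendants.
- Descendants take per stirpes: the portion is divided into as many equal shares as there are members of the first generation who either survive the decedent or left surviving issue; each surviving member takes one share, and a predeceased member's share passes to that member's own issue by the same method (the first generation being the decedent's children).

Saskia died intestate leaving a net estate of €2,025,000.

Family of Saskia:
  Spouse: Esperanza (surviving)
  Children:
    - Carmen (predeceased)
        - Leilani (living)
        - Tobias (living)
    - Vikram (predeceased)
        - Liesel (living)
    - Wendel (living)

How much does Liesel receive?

Liesel receives €540,000.

Esperanza takes one-fifth of €2,025,000 = €405,000. The remaining €1,620,000 passes to the descendants.
The descendants' portion (€1,620,000) is divided into 3 shares of €540,000: Wendel takes €540,000; Carmen's €540,000 share passes to Carmen's issue; Vikram's €540,000 share passes to Vikram's issue.
Carmen's share (€540,000) is divided into 2 shares of €270,000: Leilani and Tobias each take €270,000.
Vikram's share (€540,000) passes entirely to Liesel.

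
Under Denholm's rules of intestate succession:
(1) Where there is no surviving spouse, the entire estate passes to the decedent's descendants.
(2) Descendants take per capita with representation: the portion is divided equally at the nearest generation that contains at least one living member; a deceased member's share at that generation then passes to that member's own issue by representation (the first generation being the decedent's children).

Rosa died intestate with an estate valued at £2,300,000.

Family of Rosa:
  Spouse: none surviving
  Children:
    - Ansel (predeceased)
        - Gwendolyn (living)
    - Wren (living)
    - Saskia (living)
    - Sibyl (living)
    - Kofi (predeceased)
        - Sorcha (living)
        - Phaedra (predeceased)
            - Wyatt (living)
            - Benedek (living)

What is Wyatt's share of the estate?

The entire £2,300,000 passes to the descendants.
That amount (£2,300,000) is divided into 5 shares of £460,000: Wren, Saskia, and Sibyl each take £460,000; Ansel's £460,000 share passes to Ansel's issue; Kofi's £460,000 share passes to Kofi's issue.
Ansel's share (£460,000) passes entirely to Gwendolyn.
Kofi's share (£460,000) is divided into 2 shares of £230,000: Sorcha takes £230,000; Phaedra's £230,000 share passes to Phaedra's issue.
Phaedra's share (£230,000) is divided into 2 shares of £115,000: Wyatt and Benedek each take £115,000.

Wyatt receives £115,000.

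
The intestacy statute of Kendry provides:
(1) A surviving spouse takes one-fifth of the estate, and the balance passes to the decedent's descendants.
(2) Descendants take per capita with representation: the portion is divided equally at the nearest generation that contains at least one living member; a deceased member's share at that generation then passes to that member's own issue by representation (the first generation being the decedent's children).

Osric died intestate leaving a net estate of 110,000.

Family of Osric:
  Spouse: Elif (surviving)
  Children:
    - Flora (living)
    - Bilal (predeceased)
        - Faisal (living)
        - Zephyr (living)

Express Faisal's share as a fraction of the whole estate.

Faisal receives 1/5 of the estate.

Elif takes one-fifth of 110,000 = 22,000. The remaining 88,000 passes to the descendants.
The descendants' portion (88,000) is divided into 2 shares of 44,000: Flora takes 44,000; Bilal's 44,000 share passes to Bilal's issue.
Bilal's share (44,000) is divided into 2 shares of 22,000: Faisal and Zephyr each take 22,000.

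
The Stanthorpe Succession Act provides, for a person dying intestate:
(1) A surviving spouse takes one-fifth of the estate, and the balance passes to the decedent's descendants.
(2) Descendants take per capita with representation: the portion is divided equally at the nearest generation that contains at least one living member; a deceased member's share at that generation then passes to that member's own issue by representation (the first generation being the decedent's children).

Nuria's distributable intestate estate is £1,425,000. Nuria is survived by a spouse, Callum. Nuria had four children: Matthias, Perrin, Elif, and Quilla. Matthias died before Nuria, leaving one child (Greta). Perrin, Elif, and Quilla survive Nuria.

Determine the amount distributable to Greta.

Callum takes one-fifth of £1,425,000 = £285,000. The remaining £1,140,000 passes to the descendants.
The descendants' portion (£1,140,000) is divided into 4 shares of £285,000: Perrin, Elif, and Quilla each take £285,000; Matthias's £285,000 share passes to Matthias's issue.
Matthias's share (£285,000) passes entirely to Greta.

Greta receives £285,000.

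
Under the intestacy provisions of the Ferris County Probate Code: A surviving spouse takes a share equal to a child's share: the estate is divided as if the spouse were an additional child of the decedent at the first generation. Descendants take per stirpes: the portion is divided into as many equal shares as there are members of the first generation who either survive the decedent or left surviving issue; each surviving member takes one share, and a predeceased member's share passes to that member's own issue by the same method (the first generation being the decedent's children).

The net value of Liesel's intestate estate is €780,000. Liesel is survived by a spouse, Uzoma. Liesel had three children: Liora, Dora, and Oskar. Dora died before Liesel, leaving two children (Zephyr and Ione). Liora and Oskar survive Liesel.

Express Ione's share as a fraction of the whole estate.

The spouse counts as an additional share at the children's level, so there are 4 primary shares of €195,000. Uzoma takes one such share (€195,000).
The children's combined portion (€585,000) is divided into 3 shares of €195,000: Liora and Oskar each take €195,000; Dora's €195,000 share passes to Dora's issue.
Dora's share (€195,000) is divided into 2 shares of €97,500: Zephyr and Ione each take €97,500.

Ione receives 1/8 of the estate.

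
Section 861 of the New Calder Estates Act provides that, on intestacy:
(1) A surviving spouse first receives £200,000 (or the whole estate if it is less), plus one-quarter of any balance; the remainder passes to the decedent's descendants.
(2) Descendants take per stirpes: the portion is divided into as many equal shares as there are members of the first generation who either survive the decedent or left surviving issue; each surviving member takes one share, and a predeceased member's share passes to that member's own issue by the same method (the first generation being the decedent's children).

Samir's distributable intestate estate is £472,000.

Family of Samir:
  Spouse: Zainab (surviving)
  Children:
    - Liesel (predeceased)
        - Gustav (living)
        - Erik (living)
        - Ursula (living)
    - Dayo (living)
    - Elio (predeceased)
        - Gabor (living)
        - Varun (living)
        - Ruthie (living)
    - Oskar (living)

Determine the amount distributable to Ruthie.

Ruthie receives £17,000.

Zainab first takes £200,000, leaving a balance of £272,000. Zainab then takes one-quarter of the balance (£68,000), for a total of £268,000. The remaining £204,000 passes to the descendants.
The descendants' portion (£204,000) is divided into 4 shares of £51,000: Dayo and Oskar each take £51,000; Liesel's £51,000 share passes to Liesel's issue; Elio's £51,000 share passes to Elio's issue.
Liesel's share (£51,000) is divided into 3 shares of £17,000: Gustav, Erik, and Ursula each take £17,000.
Elio's share (£51,000) is divided into 3 shares of £17,000: Gabor, Varun, and Ruthie each take £17,000.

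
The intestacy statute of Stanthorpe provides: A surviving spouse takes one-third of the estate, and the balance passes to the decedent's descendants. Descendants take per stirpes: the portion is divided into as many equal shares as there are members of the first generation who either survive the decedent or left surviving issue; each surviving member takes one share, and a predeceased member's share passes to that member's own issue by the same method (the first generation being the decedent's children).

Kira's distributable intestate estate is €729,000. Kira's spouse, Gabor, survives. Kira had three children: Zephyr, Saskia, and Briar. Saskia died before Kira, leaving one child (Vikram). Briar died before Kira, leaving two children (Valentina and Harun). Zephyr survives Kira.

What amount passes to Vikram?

Vikram receives €162,000.

Gabor takes one-third of €729,000 = €243,000. The remaining €486,000 passes to the descendants.
The descendants' portion (€486,000) is divided into 3 shares of €162,000: Zephyr takes €162,000; Saskia's €162,000 share passes to Saskia's issue; Briar's €162,000 share passes to Briar's issue.
Saskia's share (€162,000) passes entirely to Vikram.
Briar's share (€162,000) is divided into 2 shares of €81,000: Valentina and Harun each take €81,000.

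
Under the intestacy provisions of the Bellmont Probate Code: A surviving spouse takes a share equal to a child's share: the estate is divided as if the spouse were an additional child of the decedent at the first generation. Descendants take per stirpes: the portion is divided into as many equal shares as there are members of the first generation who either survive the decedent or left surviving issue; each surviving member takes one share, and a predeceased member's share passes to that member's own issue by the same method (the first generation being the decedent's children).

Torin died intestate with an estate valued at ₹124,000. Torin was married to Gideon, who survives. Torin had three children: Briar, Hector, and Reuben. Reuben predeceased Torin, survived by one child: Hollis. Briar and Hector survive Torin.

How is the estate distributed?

The spouse counts as an additional share at the children's level, so there are 4 primary shares of ₹31,000. Gideon takes one such share (₹31,000).
The children's combined portion (₹93,000) is divided into 3 shares of ₹31,000: Briar and Hector each take ₹31,000; Reuben's ₹31,000 share passes to Reuben's issue.
Reuben's share (₹31,000) passes entirely to Hollis.

Gideon: ₹31,000; Briar: ₹31,000; Hector: ₹31,000; Hollis: ₹31,000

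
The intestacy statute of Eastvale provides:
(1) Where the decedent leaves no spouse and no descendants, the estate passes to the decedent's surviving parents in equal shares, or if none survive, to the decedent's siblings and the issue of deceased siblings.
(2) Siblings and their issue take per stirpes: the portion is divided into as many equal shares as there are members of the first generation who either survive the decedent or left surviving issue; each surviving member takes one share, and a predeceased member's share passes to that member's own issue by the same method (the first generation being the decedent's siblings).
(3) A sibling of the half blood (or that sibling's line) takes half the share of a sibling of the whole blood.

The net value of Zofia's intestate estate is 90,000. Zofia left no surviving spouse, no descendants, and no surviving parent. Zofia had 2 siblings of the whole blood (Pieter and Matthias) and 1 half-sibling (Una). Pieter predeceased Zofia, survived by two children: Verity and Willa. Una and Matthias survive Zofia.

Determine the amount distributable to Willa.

Willa receives 18,000.

The entire 90,000 passes to the siblings and their issue.
Counting each half-blood sibling's line as half a unit, there are 5/2 units in 90,000, so one unit is 36,000. Whole-blood lines (Pieter and Matthias) take 36,000 each; half-blood lines (Una) take 18,000 each.
Pieter's share (36,000) is divided into 2 shares of 18,000: Verity and Willa each take 18,000.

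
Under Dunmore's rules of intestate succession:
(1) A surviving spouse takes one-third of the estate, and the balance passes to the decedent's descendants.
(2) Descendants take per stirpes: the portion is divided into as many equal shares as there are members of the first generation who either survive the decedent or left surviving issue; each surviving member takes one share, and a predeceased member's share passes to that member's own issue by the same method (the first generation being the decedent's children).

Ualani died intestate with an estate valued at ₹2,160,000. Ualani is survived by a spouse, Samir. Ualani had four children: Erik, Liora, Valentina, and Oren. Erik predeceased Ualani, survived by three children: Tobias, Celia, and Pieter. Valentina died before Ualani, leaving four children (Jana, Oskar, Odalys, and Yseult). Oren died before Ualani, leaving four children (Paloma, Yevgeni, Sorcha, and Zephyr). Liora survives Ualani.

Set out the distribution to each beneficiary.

Samir takes one-third of ₹2,160,000 = ₹720,000. The remaining ₹1,440,000 passes to the descendants.
The descendants' portion (₹1,440,000) is divided into 4 shares of ₹360,000: Liora takes ₹360,000; Erik's ₹360,000 share passes to Erik's issue; Valentina's ₹360,000 share passes to Valentina's issue; Oren's ₹360,000 share passes to Oren's issue.
Erik's share (₹360,000) is divided into 3 shares of ₹120,000: Tobias, Celia, and Pieter each take ₹120,000.
Valentina's share (₹360,000) is divided into 4 shares of ₹90,000: Jana, Oskar, Odalys, and Yseult each take ₹90,000.
Oren's share (₹360,000) is divided into 4 shares of ₹90,000: Paloma, Yevgeni, Sorcha, and Zephyr each take ₹90,000.

Samir: ₹720,000; Tobias: ₹120,000; Celia: ₹120,000; Pieter: ₹120,000; Liora: ₹360,000; Jana: ₹90,000; Oskar: ₹90,000; Odalys: ₹90,000; Yseult: ₹90,000; Paloma: ₹90,000; Yevgeni: ₹90,000; Sorcha: ₹90,000; Zephyr: ₹90,000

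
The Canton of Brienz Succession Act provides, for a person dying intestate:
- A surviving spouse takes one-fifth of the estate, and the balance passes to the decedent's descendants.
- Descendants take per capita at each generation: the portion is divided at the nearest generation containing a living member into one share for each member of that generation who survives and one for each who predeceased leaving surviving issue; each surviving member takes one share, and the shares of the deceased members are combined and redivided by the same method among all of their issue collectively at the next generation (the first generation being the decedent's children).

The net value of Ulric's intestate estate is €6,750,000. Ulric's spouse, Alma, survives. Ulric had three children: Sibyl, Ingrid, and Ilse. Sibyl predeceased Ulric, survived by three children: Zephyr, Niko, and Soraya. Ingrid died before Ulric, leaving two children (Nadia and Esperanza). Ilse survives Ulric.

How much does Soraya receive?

Soraya receives €720,000.

Alma takes one-fifth of €6,750,000 = €1,350,000. The remaining €5,400,000 passes to the descendants.
The descendants' portion (€5,400,000) is divided at the children's generation into 3 shares of €1,800,000. Ilse takes €1,800,000. The 2 shares of the deceased (Sibyl and Ingrid) are combined into a pool of €3,600,000.
That pool (€3,600,000) is divided at the grandchildren's generation equally among Zephyr, Niko, Soraya, Nadia, and Esperanza: €720,000 each.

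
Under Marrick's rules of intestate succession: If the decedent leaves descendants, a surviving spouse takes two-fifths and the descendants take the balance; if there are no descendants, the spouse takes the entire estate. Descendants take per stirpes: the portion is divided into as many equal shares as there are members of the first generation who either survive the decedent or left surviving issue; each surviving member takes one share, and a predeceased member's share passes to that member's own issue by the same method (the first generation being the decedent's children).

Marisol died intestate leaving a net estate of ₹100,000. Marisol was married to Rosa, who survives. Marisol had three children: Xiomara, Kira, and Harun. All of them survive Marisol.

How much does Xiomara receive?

Xiomara receives ₹20,000.

Rosa takes two-fifths of ₹100,000 = ₹40,000. The remaining ₹60,000 passes to the descendants.
The descendants' portion (₹60,000) is divided into 3 shares of ₹20,000: Xiomara, Kira, and Harun each take ₹20,000.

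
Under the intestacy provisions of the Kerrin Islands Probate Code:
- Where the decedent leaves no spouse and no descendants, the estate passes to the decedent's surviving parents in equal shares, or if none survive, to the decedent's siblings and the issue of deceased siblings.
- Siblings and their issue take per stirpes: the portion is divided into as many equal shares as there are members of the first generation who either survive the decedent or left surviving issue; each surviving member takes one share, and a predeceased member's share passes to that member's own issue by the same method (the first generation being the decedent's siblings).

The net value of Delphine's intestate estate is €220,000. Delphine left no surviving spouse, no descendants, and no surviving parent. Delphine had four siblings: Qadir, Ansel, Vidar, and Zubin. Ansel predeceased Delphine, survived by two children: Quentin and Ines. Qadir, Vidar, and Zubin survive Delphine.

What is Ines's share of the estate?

The entire €220,000 passes to the siblings and their issue.
That amount (€220,000) is divided into 4 shares of €55,000: Qadir, Vidar, and Zubin each take €55,000; Ansel's €55,000 share passes to Ansel's issue.
Ansel's share (€55,000) is divided into 2 shares of €27,500: Quentin and Ines each take €27,500.

Ines receives €27,500.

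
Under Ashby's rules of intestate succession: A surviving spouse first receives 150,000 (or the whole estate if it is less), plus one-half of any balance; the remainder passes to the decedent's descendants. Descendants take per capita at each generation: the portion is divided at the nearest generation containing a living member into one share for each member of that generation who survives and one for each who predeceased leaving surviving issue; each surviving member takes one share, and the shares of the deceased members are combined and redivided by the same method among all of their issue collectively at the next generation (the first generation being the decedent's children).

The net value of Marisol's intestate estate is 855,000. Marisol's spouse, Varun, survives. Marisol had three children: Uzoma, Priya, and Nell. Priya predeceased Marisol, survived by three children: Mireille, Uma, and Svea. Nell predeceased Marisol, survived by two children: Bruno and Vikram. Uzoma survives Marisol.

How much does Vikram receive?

Vikram receives 47,000.

Varun first takes 150,000, leaving a balance of 705,000. Varun then takes one-half of the balance (352,500), for a total of 502,500. The remaining 352,500 passes to the descendants.
The descendants' portion (352,500) is divided at the children's generation into 3 shares of 117,500. Uzoma takes 117,500. The 2 shares of the deceased (Priya and Nell) are combined into a pool of 235,000.
That pool (235,000) is divided at the grandchildren's generation equally among Mireille, Uma, Svea, Bruno, and Vikram: 47,000 each.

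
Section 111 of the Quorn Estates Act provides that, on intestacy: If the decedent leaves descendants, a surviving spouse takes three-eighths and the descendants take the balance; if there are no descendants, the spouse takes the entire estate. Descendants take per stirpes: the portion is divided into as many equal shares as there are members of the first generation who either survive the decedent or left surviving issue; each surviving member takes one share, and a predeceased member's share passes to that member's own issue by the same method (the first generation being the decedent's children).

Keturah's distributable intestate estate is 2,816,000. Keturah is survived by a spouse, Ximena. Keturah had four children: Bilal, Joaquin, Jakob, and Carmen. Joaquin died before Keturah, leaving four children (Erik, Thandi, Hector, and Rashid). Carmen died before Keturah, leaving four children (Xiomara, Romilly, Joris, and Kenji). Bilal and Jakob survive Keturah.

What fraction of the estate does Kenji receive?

Ximena takes three-eighths of 2,816,000 = 1,056,000. The remaining 1,760,000 passes to the descendants.
The descendants' portion (1,760,000) is divided into 4 shares of 440,000: Bilal and Jakob each take 440,000; Joaquin's 440,000 share passes to Joaquin's issue; Carmen's 440,000 share passes to Carmen's issue.
Joaquin's share (440,000) is divided into 4 shares of 110,000: Erik, Thandi, Hector, and Rashid each take 110,000.
Carmen's share (440,000) is divided into 4 shares of 110,000: Xiomara, Romilly, Joris, and Kenji each take 110,000.

Kenji receives 5/128 of the estate.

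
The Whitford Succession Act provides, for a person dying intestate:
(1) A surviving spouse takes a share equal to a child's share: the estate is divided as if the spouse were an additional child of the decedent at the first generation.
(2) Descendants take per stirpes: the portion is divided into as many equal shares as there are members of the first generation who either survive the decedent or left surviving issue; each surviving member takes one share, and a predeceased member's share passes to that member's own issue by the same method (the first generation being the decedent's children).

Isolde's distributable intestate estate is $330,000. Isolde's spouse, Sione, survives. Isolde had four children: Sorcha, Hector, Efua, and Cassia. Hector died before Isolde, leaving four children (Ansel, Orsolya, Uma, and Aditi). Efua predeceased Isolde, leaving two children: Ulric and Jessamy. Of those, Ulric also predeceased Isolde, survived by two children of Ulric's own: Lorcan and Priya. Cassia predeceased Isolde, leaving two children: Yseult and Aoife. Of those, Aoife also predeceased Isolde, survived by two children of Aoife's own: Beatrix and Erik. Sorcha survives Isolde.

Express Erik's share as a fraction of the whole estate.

Erik receives 1/20 of the estate.

The spouse counts as an additional share at the children's level, so there are 5 primary shares of $66,000. Sione takes one such share ($66,000).
The children's combined portion ($264,000) is divided into 4 shares of $66,000: Sorcha takes $66,000; Hector's $66,000 share passes to Hector's issue; Efua's $66,000 share passes to Efua's issue; Cassia's $66,000 share passes to Cassia's issue.
Hector's share ($66,000) is divided into 4 shares of $16,500: Ansel, Orsolya, Uma, and Aditi each take $16,500.
Efua's share ($66,000) is divided into 2 shares of $33,000: Jessamy takes $33,000; Ulric's $33,000 share passes to Ulric's issue.
Ulric's share ($33,000) is divided into 2 shares of $16,500: Lorcan and Priya each take $16,500.
Cassia's share ($66,000) is divided into 2 shares of $33,000: Yseult takes $33,000; Aoife's $33,000 share passes to Aoife's issue.
Aoife's share ($33,000) is divided into 2 shares of $16,500: Beatrix and Erik each take $16,500.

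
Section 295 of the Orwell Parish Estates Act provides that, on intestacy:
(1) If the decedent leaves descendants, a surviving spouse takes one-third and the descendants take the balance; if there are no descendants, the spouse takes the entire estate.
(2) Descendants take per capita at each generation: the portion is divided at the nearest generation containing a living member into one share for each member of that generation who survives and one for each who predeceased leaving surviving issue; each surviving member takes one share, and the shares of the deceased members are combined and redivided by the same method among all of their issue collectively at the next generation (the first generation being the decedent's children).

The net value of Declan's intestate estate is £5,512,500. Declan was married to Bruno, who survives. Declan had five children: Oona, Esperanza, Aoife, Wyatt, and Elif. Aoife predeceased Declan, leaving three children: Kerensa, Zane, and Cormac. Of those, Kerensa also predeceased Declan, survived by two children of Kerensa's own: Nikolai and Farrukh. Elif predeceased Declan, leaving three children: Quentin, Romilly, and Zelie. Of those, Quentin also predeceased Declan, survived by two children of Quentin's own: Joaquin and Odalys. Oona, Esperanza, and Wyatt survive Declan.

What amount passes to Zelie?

Bruno takes one-third of £5,512,500 = £1,837,500. The remaining £3,675,000 passes to the descendants.
The descendants' portion (£3,675,000) is divided at the children's generation into 5 shares of £735,000. Oona, Esperanza, and Wyatt each take £735,000. The 2 shares of the deceased (Aoife and Elif) are combined into a pool of £1,470,000.
That pool (£1,470,000) is divided at the grandchildren's generation into 6 shares of £245,000. Zane, Cormac, Romilly, and Zelie each take £245,000. The 2 shares of the deceased (Kerensa and Quentin) are combined into a pool of £490,000.
That pool (£490,000) is divided at the great-grandchildren's generation equally among Nikolai, Farrukh, Joaquin, and Odalys: £122,500 each.

Zelie receives £245,000.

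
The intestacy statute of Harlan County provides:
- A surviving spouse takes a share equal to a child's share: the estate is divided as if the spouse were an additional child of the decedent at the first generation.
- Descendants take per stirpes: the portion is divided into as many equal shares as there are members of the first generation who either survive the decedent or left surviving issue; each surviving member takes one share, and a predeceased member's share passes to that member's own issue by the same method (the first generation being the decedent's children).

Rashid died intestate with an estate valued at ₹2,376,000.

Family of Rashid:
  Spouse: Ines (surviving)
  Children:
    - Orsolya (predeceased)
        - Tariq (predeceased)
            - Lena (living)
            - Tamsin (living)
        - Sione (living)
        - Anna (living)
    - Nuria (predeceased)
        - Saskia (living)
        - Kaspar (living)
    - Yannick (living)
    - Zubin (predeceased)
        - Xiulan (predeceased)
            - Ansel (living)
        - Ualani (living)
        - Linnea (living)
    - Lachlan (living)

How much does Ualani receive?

The spouse counts as an additional share at the children's level, so there are 6 primary shares of ₹396,000. Ines takes one such share (₹396,000).
The children's combined portion (₹1,980,000) is divided into 5 shares of ₹396,000: Yannick and Lachlan each take ₹396,000; Orsolya's ₹396,000 share passes to Orsolya's issue; Nuria's ₹396,000 share passes to Nuria's issue; Zubin's ₹396,000 share passes to Zubin's issue.
Orsolya's share (₹396,000) is divided into 3 shares of ₹132,000: Sione and Anna each take ₹132,000; Tariq's ₹132,000 share passes to Tariq's issue.
Tariq's share (₹132,000) is divided into 2 shares of ₹66,000: Lena and Tamsin each take ₹66,000.
Nuria's share (₹396,000) is divided into 2 shares of ₹198,000: Saskia and Kaspar each take ₹198,000.
Zubin's share (₹396,000) is divided into 3 shares of ₹132,000: Ualani and Linnea each take ₹132,000; Xiulan's ₹132,000 share passes to Xiulan's issue.
Xiulan's share (₹132,000) passes entirely to Ansel.

Ualani receives ₹132,000.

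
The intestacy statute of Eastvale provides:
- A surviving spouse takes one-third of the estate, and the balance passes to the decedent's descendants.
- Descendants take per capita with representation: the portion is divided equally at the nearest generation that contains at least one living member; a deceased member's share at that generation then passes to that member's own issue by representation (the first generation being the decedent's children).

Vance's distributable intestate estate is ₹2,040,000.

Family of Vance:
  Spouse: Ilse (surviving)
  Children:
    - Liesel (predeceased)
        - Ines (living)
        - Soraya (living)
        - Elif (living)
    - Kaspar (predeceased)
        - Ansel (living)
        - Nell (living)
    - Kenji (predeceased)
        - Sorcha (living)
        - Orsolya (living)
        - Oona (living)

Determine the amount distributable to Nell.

Ilse takes one-third of ₹2,040,000 = ₹680,000. The remaining ₹1,360,000 passes to the descendants.
No child survives, so the initial division is made at the grandchildren's generation.
The descendants' portion (₹1,360,000) is divided into 8 shares of ₹170,000: Ines, Soraya, Elif, Ansel, Nell, Sorcha, Orsolya, and Oona each take ₹170,000.

Nell receives ₹170,000.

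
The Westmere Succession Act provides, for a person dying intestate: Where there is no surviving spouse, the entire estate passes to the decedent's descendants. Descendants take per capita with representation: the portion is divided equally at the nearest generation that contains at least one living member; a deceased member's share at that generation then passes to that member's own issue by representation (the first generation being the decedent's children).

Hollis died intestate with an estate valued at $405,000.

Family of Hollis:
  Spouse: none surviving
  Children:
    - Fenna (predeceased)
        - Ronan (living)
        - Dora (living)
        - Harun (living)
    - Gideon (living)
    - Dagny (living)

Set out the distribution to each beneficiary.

Ronan: $45,000; Dora: $45,000; Harun: $45,000; Gideon: $135,000; Dagny: $135,000

The entire $405,000 passes to the descendants.
That amount ($405,000) is divided into 3 shares of $135,000: Gideon and Dagny each take $135,000; Fenna's $135,000 share passes to Fenna's issue.
Fenna's share ($135,000) is divided into 3 shares of $45,000: Ronan, Dora, and Harun each take $45,000.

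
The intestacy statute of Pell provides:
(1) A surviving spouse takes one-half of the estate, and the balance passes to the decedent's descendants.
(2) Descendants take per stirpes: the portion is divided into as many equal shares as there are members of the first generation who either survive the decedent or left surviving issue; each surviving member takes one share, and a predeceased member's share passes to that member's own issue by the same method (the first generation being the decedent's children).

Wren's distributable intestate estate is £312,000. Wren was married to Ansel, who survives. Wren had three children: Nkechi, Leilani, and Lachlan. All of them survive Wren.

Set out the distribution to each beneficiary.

Ansel: £156,000; Nkechi: £52,000; Leilani: £52,000; Lachlan: £52,000

Ansel takes one-half of £312,000 = £156,000. The remaining £156,000 passes to the descendants.
The descendants' portion (£156,000) is divided into 3 shares of £52,000: Nkechi, Leilani, and Lachlan each take £52,000.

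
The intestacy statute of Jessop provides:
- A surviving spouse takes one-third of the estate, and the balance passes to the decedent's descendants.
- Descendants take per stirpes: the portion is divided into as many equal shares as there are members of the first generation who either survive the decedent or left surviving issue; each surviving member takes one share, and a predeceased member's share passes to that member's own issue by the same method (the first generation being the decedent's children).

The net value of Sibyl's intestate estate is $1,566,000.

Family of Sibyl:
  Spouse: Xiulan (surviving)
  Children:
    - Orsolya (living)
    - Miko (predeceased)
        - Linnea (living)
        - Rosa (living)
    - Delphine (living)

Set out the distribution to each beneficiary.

Xiulan: $522,000; Orsolya: $348,000; Linnea: $174,000; Rosa: $174,000; Delphine: $348,000

Xiulan takes one-third of $1,566,000 = $522,000. The remaining $1,044,000 passes to the descendants.
The descendants' portion ($1,044,000) is divided into 3 shares of $348,000: Orsolya and Delphine each take $348,000; Miko's $348,000 share passes to Miko's issue.
Miko's share ($348,000) is divided into 2 shares of $174,000: Linnea and Rosa each take $174,000.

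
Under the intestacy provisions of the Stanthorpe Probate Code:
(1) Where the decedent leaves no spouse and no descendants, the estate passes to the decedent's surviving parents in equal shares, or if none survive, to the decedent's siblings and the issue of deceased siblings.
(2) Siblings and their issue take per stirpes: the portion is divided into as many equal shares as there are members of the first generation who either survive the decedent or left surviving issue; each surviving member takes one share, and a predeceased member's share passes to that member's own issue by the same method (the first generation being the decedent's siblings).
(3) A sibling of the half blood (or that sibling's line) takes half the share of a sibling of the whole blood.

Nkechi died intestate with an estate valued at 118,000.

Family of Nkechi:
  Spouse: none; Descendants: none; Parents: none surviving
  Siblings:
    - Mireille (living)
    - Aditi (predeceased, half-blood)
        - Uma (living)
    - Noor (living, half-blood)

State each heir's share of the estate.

Mireille: 59,000; Uma: 29,500; Noor: 29,500

The entire 118,000 passes to the siblings and their issue.
Counting each half-blood sibling's line as half a unit, there are 2 units in 118,000, so one unit is 59,000. Whole-blood lines (Mireille) take 59,000 each; half-blood lines (Aditi and Noor) take 29,500 each.
Aditi's share (29,500) passes entirely to Uma.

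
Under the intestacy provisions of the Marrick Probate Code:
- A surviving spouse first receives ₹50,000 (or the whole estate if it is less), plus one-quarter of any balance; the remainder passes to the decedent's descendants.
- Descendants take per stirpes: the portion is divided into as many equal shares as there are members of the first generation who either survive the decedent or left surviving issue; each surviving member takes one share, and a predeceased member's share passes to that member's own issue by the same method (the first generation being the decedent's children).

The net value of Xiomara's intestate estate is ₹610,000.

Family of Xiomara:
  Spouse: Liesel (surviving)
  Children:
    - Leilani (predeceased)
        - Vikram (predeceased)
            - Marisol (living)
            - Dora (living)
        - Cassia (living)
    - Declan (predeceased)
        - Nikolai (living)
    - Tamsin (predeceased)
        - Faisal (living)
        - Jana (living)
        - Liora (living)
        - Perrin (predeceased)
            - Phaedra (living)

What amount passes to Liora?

Liora receives ₹35,000.

Liesel first takes ₹50,000, leaving a balance of ₹560,000. Liesel then takes one-quarter of the balance (₹140,000), for a total of ₹190,000. The remaining ₹420,000 passes to the descendants.
The descendants' portion (₹420,000) is divided into 3 shares of ₹140,000: Leilani's ₹140,000 share passes to Leilani's issue; Declan's ₹140,000 share passes to Declan's issue; Tamsin's ₹140,000 share passes to Tamsin's issue.
Leilani's share (₹140,000) is divided into 2 shares of ₹70,000: Cassia takes ₹70,000; Vikram's ₹70,000 share passes to Vikram's issue.
Vikram's share (₹70,000) is divided into 2 shares of ₹35,000: Marisol and Dora each take ₹35,000.
Declan's share (₹140,000) passes entirely to Nikolai.
Tamsin's share (₹140,000) is divided into 4 shares of ₹35,000: Faisal, Jana, and Liora each take ₹35,000; Perrin's ₹35,000 share passes to Perrin's issue.
Perrin's share (₹35,000) passes entirely to Phaedra.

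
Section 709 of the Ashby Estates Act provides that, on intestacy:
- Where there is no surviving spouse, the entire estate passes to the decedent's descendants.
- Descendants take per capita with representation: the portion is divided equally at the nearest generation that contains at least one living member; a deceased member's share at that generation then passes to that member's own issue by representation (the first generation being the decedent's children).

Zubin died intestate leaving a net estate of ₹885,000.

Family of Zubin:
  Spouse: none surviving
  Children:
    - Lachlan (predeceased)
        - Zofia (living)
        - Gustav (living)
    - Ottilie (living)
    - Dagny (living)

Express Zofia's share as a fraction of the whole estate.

The entire ₹885,000 passes to the descendants.
That amount (₹885,000) is divided into 3 shares of ₹295,000: Ottilie and Dagny each take ₹295,000; Lachlan's ₹295,000 share passes to Lachlan's issue.
Lachlan's share (₹295,000) is divided into 2 shares of ₹147,500: Zofia and Gustav each take ₹147,500.

Zofia receives 1/6 of the estate.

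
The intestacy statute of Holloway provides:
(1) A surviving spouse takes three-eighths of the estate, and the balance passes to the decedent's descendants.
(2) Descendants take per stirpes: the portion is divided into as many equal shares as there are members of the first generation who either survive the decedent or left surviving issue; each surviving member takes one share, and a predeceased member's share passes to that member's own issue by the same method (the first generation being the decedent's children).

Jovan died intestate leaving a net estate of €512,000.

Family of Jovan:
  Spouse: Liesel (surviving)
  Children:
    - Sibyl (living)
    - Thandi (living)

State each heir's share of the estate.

Liesel takes three-eighths of €512,000 = €192,000. The remaining €320,000 passes to the descendants.
The descendants' portion (€320,000) is divided into 2 shares of €160,000: Sibyl and Thandi each take €160,000.

Liesel: €192,000; Sibyl: €160,000; Thandi: €160,000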